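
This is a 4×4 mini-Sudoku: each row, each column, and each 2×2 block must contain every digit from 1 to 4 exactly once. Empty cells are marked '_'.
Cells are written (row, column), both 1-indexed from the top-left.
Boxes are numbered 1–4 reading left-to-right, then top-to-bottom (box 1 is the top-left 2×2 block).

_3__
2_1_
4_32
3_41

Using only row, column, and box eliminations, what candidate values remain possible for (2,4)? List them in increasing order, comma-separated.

Row 2 already contains {1, 2}.
Column 4 already contains {1, 2}.
Its 2×2 block (box 2) already contains {1}.
Removing those from 1–4 leaves {3, 4} as the candidates for (2,4).

3,4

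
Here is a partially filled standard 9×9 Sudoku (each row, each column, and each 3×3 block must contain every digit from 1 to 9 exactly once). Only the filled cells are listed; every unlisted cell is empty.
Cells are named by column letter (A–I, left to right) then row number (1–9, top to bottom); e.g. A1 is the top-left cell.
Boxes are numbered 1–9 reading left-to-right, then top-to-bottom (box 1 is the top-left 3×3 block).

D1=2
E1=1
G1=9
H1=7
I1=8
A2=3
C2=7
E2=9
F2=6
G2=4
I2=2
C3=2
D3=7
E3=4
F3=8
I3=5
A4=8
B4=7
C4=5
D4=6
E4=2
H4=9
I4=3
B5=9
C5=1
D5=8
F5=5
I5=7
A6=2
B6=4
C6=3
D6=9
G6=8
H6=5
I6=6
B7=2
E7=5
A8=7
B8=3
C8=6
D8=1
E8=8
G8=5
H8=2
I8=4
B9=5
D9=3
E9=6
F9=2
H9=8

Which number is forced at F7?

Cell F7 itself could take any of {4, 7, 9} by direct elimination.
Consider where 7 can go in box 8.
D7 is out (column D already has a 7).
F8 is out (row 8 already has a 7).
So the only cell in box 8 that can hold 7 is F7.
Therefore F7 = 7.

7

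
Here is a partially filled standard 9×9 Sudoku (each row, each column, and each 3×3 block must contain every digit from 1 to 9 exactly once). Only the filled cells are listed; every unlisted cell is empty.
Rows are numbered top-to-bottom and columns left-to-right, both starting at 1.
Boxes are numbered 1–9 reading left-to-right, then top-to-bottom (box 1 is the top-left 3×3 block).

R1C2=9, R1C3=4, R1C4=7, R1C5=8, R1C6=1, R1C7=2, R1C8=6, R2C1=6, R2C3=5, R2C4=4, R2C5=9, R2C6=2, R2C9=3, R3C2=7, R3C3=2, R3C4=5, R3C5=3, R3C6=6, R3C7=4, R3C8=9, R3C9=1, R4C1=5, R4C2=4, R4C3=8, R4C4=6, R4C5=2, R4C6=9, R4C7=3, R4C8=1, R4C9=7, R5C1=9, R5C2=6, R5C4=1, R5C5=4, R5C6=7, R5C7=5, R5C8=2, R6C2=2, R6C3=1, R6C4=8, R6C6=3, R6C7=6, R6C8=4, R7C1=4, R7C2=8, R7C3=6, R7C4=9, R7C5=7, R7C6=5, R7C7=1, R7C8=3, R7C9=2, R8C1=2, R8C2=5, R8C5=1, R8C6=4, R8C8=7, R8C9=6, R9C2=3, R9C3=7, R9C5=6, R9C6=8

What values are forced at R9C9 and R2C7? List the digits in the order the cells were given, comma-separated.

4,7

For R9C9:
  Consider where 4 can go in row 9.
  R9C1 is out (column 1 already has a 4).
  R9C4 is out (column 4 already has a 4).
  R9C7 is out (column 7 already has a 4).
  R9C8 is out (column 8 already has a 4).
  So the only cell in row 9 that can hold 4 is R9C9.
  So R9C9 = 4.
For R2C7:
  Consider where 7 can go in box 3.
  R1C9 is out (row 1 already has a 7).
  R2C8 is out (column 8 already has a 7).
  So the only cell in box 3 that can hold 7 is R2C7.
  So R2C7 = 7.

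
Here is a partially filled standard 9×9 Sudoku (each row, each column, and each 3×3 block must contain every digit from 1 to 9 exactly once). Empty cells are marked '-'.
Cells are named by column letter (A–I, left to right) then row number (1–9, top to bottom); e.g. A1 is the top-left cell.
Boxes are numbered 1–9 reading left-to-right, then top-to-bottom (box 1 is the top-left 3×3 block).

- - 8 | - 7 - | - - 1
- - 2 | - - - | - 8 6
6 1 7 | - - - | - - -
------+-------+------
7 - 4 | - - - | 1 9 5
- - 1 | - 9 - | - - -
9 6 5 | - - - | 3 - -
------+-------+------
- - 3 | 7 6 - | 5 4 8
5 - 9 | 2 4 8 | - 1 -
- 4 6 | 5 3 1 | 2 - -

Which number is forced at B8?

7

Row 8 already contains {1, 2, 4, 5, 8, 9}.
Column B already contains {1, 4, 6}.
Its 3×3 block (box 7) already contains {3, 4, 5, 6, 9}.
The only value from 1–9 not eliminated is 7, so B8 = 7.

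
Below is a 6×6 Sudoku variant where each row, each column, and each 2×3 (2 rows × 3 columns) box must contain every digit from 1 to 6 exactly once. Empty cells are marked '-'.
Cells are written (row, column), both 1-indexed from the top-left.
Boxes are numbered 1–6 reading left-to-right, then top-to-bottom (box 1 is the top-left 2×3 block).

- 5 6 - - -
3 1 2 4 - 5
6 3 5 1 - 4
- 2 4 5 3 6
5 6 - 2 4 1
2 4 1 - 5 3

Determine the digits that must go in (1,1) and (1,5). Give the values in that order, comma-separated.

4,1

For (1,1):
  Row 1 already contains {5, 6}.
  Column 1 already contains {2, 3, 5, 6}.
  Its 2×3 block (box 1) already contains {1, 2, 3, 5, 6}.
  The only value from 1–6 not eliminated is 4, so (1,1) = 4.
For (1,5):
  Consider where 1 can go in row 1.
  (1,1) is out (box 1 already has a 1).
  (1,4) is out (column 4 already has a 1).
  (1,6) is out (column 6 already has a 1).
  So the only cell in row 1 that can hold 1 is (1,5).
  So (1,5) = 1.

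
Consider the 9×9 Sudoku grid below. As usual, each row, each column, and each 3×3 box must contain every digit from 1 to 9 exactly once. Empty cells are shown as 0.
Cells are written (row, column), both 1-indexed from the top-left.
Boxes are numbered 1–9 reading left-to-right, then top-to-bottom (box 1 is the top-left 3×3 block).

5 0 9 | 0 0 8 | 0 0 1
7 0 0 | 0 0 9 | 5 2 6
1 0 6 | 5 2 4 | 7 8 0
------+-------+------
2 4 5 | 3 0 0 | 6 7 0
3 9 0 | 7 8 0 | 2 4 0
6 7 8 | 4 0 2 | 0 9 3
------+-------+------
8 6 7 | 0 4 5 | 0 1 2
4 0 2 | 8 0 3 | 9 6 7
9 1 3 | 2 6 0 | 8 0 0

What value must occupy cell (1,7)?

Cell (1,7) itself could take any of {3, 4} by direct elimination.
Consider where 4 can go in column 7.
(6,7) is out (row 6 already has a 4).
(7,7) is out (row 7 already has a 4).
So the only cell in column 7 that can hold 4 is (1,7).
Therefore (1,7) = 4.

4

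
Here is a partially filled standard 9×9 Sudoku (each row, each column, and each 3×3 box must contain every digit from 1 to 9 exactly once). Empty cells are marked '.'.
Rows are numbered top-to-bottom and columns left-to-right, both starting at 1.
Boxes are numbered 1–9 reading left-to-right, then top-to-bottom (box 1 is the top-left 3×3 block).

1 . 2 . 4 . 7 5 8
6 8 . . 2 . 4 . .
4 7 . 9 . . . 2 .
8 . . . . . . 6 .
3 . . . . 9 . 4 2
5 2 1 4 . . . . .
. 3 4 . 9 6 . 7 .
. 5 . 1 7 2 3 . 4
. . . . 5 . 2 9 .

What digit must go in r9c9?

6

Cell r9c9 itself could take any of {1, 6} by direct elimination.
Consider where 6 can go in box 9.
r7c7 is out (row 7 already has a 6).
r7c9 is out (row 7 already has a 6).
r8c8 is out (column 8 already has a 6).
So the only cell in box 9 that can hold 6 is r9c9.
Therefore r9c9 = 6.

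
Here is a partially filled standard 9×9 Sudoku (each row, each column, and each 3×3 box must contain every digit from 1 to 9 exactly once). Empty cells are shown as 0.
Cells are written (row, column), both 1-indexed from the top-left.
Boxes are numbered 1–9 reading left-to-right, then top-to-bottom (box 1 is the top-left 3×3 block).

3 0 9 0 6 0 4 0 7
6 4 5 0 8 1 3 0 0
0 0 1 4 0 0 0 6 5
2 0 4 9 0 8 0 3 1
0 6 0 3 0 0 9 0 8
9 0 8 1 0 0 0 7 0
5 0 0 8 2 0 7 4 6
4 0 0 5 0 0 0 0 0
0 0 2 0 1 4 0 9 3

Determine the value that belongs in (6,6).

6

Cell (6,6) itself could take any of {2, 5, 6} by direct elimination.
Consider where 6 can go in box 5.
(4,5) is out (column 5 already has a 6).
(5,5) is out (row 5 already has a 6).
(5,6) is out (row 5 already has a 6).
(6,5) is out (column 5 already has a 6).
So the only cell in box 5 that can hold 6 is (6,6).
Therefore (6,6) = 6.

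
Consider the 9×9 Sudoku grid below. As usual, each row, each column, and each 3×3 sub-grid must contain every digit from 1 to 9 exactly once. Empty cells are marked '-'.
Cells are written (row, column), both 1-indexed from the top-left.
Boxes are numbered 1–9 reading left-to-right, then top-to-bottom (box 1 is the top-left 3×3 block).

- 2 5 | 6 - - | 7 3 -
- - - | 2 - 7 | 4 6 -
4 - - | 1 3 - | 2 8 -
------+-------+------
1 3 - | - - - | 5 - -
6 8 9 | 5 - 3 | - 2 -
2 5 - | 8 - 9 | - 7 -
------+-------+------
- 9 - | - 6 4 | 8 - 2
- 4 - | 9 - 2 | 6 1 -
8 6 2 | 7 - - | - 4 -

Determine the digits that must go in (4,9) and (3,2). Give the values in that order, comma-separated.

8,7

For (4,9):
  Consider where 8 can go in box 6.
  (4,8) is out (column 8 already has a 8).
  (5,7) is out (row 5 already has a 8).
  (5,9) is out (row 5 already has a 8).
  (6,7) is out (row 6 already has a 8).
  (6,9) is out (row 6 already has a 8).
  So the only cell in box 6 that can hold 8 is (4,9).
  So (4,9) = 8.
For (3,2):
  Row 3 already contains {1, 2, 3, 4, 8}.
  Column 2 already contains {2, 3, 4, 5, 6, 8, 9}.
  Its 3×3 block (box 1) already contains {2, 4, 5}.
  The only value from 1–9 not eliminated is 7, so (3,2) = 7.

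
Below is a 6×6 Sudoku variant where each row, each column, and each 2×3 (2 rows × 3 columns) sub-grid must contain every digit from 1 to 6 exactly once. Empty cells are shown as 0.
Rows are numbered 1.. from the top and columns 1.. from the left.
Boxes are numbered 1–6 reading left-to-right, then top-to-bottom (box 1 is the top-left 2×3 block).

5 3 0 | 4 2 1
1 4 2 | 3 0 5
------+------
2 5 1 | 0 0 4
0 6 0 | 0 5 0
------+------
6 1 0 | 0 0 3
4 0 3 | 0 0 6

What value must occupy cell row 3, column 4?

6

Row 3 already contains {1, 2, 4, 5}.
Column 4 already contains {3, 4}.
Its 2×3 block (box 4) already contains {4, 5}.
The only value from 1–6 not eliminated is 6, so row 3, column 4 = 6.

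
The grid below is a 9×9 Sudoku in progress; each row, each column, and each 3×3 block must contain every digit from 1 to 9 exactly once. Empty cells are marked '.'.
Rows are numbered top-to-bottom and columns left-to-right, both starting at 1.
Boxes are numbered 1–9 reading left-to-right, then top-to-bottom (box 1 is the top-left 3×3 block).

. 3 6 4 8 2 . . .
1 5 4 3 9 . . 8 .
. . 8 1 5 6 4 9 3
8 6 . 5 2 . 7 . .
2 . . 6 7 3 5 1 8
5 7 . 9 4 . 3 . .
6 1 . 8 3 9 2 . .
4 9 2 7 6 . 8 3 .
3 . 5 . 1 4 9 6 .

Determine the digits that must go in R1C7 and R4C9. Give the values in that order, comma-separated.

1,9

For R1C7:
  Row 1 already contains {2, 3, 4, 6, 8}.
  Column 7 already contains {2, 3, 4, 5, 7, 8, 9}.
  Its 3×3 block (box 3) already contains {3, 4, 8, 9}.
  The only value from 1–9 not eliminated is 1, so R1C7 = 1.
For R4C9:
  Consider where 9 can go in box 6.
  R4C8 is out (column 8 already has a 9).
  R6C8 is out (row 6 already has a 9).
  R6C9 is out (row 6 already has a 9).
  So the only cell in box 6 that can hold 9 is R4C9.
  So R4C9 = 9.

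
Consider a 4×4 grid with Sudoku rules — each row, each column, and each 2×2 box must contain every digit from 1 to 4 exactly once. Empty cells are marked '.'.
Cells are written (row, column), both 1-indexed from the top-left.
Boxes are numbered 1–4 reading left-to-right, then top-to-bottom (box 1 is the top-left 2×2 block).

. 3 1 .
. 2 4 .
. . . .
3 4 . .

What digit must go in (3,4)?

Cell (3,4) itself could take any of {1, 2, 3, 4} by direct elimination.
Consider where 4 can go in box 4.
(3,3) is out (column 3 already has a 4).
(4,3) is out (row 4 already has a 4).
(4,4) is out (row 4 already has a 4).
So the only cell in box 4 that can hold 4 is (3,4).
Therefore (3,4) = 4.

4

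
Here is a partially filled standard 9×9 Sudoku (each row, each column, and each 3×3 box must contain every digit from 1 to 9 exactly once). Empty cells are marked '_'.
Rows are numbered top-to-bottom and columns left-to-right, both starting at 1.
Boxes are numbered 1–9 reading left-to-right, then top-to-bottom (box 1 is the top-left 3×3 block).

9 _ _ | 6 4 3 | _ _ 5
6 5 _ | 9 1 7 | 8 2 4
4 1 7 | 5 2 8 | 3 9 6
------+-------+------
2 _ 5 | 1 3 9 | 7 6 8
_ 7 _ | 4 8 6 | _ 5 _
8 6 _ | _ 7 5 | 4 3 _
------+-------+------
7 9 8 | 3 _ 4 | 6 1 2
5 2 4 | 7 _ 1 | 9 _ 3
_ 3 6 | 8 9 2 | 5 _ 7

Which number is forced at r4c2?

4

Row 4 already contains {1, 2, 3, 5, 6, 7, 8, 9}.
Column 2 already contains {1, 2, 3, 5, 6, 7, 9}.
Its 3×3 block (box 4) already contains {2, 5, 6, 7, 8}.
The only value from 1–9 not eliminated is 4, so r4c2 = 4.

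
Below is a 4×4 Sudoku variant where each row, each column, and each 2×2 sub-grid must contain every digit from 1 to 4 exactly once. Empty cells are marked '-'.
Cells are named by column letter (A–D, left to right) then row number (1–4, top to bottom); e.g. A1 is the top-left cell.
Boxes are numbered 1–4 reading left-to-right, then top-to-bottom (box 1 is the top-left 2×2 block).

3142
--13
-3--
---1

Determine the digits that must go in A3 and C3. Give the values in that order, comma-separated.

For A3:
  Consider where 1 can go in box 3.
  A4 is out (row 4 already has a 1).
  B4 is out (row 4 already has a 1).
  So the only cell in box 3 that can hold 1 is A3.
  So A3 = 1.
For C3:
  Row 3 already contains {3}.
  Column C already contains {1, 4}.
  Its 2×2 block (box 4) already contains {1}.
  The only value from 1–4 not eliminated is 2, so C3 = 2.

1,2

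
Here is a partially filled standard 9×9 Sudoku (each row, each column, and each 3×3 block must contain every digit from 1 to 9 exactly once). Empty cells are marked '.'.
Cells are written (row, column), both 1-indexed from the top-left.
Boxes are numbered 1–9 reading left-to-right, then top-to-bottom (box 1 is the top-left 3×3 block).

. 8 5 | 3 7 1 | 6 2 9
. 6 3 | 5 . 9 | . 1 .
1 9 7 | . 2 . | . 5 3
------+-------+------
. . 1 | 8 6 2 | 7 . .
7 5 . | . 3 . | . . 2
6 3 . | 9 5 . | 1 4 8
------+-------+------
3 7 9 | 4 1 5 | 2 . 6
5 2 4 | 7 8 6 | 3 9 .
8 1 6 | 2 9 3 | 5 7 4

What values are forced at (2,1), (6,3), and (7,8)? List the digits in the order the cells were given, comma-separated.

For (2,1):
  Consider where 2 can go in column 1.
  (1,1) is out (row 1 already has a 2).
  (4,1) is out (row 4 already has a 2).
  So the only cell in column 1 that can hold 2 is (2,1).
  So (2,1) = 2.
For (6,3):
  Row 6 already contains {1, 3, 4, 5, 6, 8, 9}.
  Column 3 already contains {1, 3, 4, 5, 6, 7, 9}.
  Its 3×3 block (box 4) already contains {1, 3, 5, 6, 7}.
  The only value from 1–9 not eliminated is 2, so (6,3) = 2.
For (7,8):
  Row 7 already contains {1, 2, 3, 4, 5, 6, 7, 9}.
  Column 8 already contains {1, 2, 4, 5, 7, 9}.
  Its 3×3 block (box 9) already contains {2, 3, 4, 5, 6, 7, 9}.
  The only value from 1–9 not eliminated is 8, so (7,8) = 8.

2,2,8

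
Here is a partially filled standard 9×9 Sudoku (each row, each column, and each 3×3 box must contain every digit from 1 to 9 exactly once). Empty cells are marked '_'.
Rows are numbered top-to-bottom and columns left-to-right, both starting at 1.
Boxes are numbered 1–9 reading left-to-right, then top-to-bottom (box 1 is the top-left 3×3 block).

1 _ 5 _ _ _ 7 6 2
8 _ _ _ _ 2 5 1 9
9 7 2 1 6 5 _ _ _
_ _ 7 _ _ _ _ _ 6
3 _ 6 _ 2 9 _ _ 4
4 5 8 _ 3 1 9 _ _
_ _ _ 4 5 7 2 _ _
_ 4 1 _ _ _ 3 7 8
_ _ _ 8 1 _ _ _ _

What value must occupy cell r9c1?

7

Cell r9c1 itself could take any of {2, 5, 6, 7} by direct elimination.
Consider where 7 can go in column 1.
r4c1 is out (row 4 already has a 7).
r7c1 is out (row 7 already has a 7).
r8c1 is out (row 8 already has a 7).
So the only cell in column 1 that can hold 7 is r9c1.
Therefore r9c1 = 7.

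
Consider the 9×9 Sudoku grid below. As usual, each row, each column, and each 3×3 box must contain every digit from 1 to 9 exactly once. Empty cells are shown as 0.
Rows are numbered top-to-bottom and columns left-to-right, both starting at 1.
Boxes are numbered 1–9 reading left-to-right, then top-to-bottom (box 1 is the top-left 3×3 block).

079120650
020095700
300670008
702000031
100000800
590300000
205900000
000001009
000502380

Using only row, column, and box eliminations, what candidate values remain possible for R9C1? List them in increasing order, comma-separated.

Row 9 already contains {2, 3, 5, 8}.
Column 1 already contains {1, 2, 3, 5, 7}.
Its 3×3 block (box 7) already contains {2, 5}.
Removing those from 1–9 leaves {4, 6, 9} as the candidates for R9C1.

4,6,9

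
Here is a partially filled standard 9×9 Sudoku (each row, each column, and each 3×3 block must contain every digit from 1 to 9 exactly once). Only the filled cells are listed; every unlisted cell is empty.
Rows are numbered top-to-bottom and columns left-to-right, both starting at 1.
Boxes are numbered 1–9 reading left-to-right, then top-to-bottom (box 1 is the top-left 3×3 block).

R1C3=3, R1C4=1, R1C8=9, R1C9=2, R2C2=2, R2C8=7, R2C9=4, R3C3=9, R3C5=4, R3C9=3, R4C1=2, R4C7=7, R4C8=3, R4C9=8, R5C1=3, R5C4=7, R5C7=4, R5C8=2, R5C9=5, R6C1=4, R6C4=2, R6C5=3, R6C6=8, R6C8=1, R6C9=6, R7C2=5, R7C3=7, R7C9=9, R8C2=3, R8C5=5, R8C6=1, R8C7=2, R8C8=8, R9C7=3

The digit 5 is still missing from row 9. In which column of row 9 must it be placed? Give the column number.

Consider where 5 can go in row 9.
R9C1 is out (box 7 already has a 5). R9C2 is out (column 2 already has a 5). R9C3 is out (box 7 already has a 5). R9C4 is out (box 8 already has a 5). The remaining empty cells in row 9 are similarly blocked.
So the only cell in row 9 that can hold 5 is R9C8.
That is column 8.

8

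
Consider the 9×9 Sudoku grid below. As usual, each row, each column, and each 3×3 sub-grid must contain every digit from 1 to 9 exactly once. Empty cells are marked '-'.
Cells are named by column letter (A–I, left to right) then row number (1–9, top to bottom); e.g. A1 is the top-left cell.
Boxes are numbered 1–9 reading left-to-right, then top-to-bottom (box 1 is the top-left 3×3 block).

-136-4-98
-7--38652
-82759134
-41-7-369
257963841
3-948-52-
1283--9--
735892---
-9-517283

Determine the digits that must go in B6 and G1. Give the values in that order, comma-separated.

For B6:
  Row 6 already contains {2, 3, 4, 5, 8, 9}.
  Column B already contains {1, 2, 3, 4, 5, 7, 8, 9}.
  Its 3×3 block (box 4) already contains {1, 2, 3, 4, 5, 7, 9}.
  The only value from 1–9 not eliminated is 6, so B6 = 6.
For G1:
  Row 1 already contains {1, 3, 4, 6, 8, 9}.
  Column G already contains {1, 2, 3, 5, 6, 8, 9}.
  Its 3×3 block (box 3) already contains {1, 2, 3, 4, 5, 6, 8, 9}.
  The only value from 1–9 not eliminated is 7, so G1 = 7.

6,7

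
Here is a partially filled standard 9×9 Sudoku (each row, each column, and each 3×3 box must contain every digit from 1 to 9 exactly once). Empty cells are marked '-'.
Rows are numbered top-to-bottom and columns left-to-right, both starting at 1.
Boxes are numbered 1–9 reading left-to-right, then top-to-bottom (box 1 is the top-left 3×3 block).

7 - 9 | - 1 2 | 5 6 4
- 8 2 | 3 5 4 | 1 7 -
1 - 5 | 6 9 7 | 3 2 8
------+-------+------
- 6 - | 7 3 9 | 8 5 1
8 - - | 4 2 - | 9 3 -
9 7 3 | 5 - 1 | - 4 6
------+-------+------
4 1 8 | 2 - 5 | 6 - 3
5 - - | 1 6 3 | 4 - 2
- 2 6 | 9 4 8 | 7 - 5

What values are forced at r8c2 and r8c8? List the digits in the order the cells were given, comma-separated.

9,8

For r8c2:
  Row 8 already contains {1, 2, 3, 4, 5, 6}.
  Column 2 already contains {1, 2, 6, 7, 8}.
  Its 3×3 block (box 7) already contains {1, 2, 4, 5, 6, 8}.
  The only value from 1–9 not eliminated is 9, so r8c2 = 9.
For r8c8:
  Consider where 8 can go in column 8.
  r7c8 is out (row 7 already has a 8).
  r9c8 is out (row 9 already has a 8).
  So the only cell in column 8 that can hold 8 is r8c8.
  So r8c8 = 8.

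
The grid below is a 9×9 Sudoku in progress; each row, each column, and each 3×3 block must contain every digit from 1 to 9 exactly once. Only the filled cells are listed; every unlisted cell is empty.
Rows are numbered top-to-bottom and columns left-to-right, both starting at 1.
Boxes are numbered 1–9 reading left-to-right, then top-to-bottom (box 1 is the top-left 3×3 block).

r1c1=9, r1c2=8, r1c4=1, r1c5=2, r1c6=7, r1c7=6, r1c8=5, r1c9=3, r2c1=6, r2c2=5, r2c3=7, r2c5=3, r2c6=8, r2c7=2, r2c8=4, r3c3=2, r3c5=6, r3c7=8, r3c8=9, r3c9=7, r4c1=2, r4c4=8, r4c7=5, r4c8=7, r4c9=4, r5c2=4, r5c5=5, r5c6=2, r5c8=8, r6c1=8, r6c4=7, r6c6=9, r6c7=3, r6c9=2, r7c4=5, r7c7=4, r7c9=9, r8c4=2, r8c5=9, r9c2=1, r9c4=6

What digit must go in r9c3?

Cell r9c3 itself could take any of {3, 4, 5, 8, 9} by direct elimination.
Consider where 9 can go in row 9.
r9c1 is out (column 1 already has a 9). r9c5 is out (column 5 already has a 9). r9c6 is out (column 6 already has a 9). r9c7 is out (box 9 already has a 9). The remaining empty cells in row 9 are similarly blocked.
So the only cell in row 9 that can hold 9 is r9c3.
Therefore r9c3 = 9.

9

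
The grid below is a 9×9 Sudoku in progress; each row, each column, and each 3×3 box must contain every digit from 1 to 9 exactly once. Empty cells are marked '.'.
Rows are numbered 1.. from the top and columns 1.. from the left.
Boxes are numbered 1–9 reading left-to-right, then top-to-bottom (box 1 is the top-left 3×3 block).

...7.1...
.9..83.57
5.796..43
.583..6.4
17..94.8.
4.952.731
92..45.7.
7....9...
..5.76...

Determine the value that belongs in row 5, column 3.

3

Cell row 5, column 3 itself could take any of {2, 3, 6} by direct elimination.
Consider where 3 can go in row 5.
row 5, column 4 is out (column 4 already has a 3).
row 5, column 7 is out (box 6 already has a 3).
row 5, column 9 is out (column 9 already has a 3).
So the only cell in row 5 that can hold 3 is row 5, column 3.
Therefore row 5, column 3 = 3.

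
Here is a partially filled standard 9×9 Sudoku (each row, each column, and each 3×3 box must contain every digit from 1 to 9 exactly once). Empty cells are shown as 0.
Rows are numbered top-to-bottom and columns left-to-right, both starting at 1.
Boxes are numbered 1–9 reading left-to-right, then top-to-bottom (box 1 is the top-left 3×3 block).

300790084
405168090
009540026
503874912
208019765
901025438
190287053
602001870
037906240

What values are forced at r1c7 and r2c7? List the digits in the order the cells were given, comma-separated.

5,3

For r1c7:
  Consider where 5 can go in row 1.
  r1c2 is out (box 1 already has a 5).
  r1c3 is out (column 3 already has a 5).
  r1c6 is out (column 6 already has a 5).
  So the only cell in row 1 that can hold 5 is r1c7.
  So r1c7 = 5.
For r2c7:
  Row 2 already contains {1, 4, 5, 6, 8, 9}.
  Column 7 already contains {2, 4, 7, 8, 9}.
  Its 3×3 block (box 3) already contains {2, 4, 6, 8, 9}.
  The only value from 1–9 not eliminated is 3, so r2c7 = 3.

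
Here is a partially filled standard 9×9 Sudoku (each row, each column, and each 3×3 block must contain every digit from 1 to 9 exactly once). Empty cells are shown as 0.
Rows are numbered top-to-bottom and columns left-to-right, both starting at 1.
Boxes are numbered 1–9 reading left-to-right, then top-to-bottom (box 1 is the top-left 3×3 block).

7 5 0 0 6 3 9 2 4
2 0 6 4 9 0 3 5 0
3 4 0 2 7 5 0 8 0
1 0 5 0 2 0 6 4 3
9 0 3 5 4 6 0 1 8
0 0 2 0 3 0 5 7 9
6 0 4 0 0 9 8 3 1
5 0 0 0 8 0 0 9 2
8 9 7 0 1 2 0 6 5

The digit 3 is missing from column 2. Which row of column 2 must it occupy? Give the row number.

8

Consider where 3 can go in column 2.
r2c2 is out (row 2 already has a 3).
r4c2 is out (row 4 already has a 3).
r5c2 is out (row 5 already has a 3).
r6c2 is out (row 6 already has a 3).
r7c2 is out (row 7 already has a 3).
So the only cell in column 2 that can hold 3 is r8c2.
That is row 8.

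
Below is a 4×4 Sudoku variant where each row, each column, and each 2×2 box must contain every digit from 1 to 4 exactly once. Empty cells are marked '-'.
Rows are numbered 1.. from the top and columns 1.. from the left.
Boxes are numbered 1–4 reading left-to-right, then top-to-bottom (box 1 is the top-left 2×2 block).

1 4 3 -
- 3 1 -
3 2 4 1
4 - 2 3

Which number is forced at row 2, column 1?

2

Row 2 already contains {1, 3}.
Column 1 already contains {1, 3, 4}.
Its 2×2 block (box 1) already contains {1, 3, 4}.
The only value from 1–4 not eliminated is 2, so row 2, column 1 = 2.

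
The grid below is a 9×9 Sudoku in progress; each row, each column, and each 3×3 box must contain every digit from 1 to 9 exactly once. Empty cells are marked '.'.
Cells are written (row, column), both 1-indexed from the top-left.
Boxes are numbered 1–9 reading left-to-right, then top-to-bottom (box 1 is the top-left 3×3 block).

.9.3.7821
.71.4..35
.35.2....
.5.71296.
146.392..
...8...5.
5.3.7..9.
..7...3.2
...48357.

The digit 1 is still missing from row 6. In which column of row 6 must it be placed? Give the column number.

7

Consider where 1 can go in row 6.
(6,1) is out (column 1 already has a 1). (6,2) is out (box 4 already has a 1). (6,3) is out (column 3 already has a 1). (6,5) is out (column 5 already has a 1). The remaining empty cells in row 6 are similarly blocked.
So the only cell in row 6 that can hold 1 is (6,7).
That is column 7.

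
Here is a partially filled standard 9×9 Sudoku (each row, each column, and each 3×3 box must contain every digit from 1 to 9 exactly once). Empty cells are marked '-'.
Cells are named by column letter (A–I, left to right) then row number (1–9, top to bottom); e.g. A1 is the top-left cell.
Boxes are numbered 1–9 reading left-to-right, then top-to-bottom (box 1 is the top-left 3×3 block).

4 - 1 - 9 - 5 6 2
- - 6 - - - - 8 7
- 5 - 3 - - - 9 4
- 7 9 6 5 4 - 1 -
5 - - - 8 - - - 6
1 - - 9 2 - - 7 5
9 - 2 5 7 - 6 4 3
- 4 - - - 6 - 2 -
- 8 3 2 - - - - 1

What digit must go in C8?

Cell C8 itself could take any of {5, 7} by direct elimination.
Consider where 5 can go in box 7.
B7 is out (row 7 already has a 5).
A8 is out (column A already has a 5).
A9 is out (column A already has a 5).
So the only cell in box 7 that can hold 5 is C8.
Therefore C8 = 5.

5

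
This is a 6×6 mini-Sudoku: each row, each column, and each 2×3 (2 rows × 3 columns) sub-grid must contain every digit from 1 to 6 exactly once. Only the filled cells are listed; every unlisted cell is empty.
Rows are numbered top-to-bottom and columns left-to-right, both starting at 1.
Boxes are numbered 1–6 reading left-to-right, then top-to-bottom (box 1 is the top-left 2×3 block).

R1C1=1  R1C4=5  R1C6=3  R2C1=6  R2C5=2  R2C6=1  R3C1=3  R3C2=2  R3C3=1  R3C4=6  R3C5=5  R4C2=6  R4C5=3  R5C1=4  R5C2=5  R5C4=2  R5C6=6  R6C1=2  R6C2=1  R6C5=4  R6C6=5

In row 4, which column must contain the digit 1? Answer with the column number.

Consider where 1 can go in row 4.
R4C1 is out (column 1 already has a 1).
R4C3 is out (column 3 already has a 1).
R4C6 is out (column 6 already has a 1).
So the only cell in row 4 that can hold 1 is R4C4.
That is column 4.

4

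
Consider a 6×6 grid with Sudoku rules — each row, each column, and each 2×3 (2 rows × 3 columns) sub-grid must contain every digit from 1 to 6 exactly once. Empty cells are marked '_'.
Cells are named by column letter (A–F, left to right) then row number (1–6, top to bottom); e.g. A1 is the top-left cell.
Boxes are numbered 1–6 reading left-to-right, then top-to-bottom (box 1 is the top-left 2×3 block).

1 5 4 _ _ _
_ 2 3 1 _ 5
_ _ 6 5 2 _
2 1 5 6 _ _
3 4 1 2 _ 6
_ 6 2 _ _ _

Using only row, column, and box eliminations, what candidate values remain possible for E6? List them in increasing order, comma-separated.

Row 6 already contains {2, 6}.
Column E already contains {2}.
Its 2×3 block (box 6) already contains {2, 6}.
Removing those from 1–6 leaves {1, 3, 4, 5} as the candidates for E6.

1,3,4,5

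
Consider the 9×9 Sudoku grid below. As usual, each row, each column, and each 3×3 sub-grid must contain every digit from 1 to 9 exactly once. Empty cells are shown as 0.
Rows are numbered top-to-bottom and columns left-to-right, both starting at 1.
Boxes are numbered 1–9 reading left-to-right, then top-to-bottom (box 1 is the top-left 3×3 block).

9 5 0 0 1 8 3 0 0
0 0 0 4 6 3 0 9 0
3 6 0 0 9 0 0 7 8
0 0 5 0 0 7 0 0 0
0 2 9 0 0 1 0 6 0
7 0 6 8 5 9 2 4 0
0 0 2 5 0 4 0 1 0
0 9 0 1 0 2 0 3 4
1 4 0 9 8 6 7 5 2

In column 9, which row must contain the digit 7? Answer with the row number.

5

Consider where 7 can go in column 9.
r1c9 is out (box 3 already has a 7).
r2c9 is out (box 3 already has a 7).
r4c9 is out (row 4 already has a 7).
r6c9 is out (row 6 already has a 7).
r7c9 is out (box 9 already has a 7).
So the only cell in column 9 that can hold 7 is r5c9.
That is row 5.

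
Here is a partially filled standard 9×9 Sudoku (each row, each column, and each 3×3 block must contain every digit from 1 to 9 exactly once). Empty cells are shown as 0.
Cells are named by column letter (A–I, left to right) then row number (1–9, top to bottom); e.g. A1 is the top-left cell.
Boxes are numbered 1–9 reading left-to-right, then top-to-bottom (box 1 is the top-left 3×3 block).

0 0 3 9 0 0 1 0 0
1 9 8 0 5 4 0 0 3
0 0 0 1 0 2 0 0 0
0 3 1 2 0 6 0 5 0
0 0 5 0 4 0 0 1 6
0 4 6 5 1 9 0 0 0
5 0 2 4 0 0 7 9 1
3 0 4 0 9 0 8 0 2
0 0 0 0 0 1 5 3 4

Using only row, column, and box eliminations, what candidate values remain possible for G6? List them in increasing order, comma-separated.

Row 6 already contains {1, 4, 5, 6, 9}.
Column G already contains {1, 5, 7, 8}.
Its 3×3 block (box 6) already contains {1, 5, 6}.
Removing those from 1–9 leaves {2, 3} as the candidates for G6.

2,3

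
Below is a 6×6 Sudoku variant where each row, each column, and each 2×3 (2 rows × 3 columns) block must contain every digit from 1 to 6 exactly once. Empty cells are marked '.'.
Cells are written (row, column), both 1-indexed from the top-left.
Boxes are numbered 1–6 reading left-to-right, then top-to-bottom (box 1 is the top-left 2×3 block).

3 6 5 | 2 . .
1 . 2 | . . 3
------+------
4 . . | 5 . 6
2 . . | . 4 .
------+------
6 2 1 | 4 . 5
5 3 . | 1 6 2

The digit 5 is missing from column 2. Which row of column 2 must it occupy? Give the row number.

4

Consider where 5 can go in column 2.
(2,2) is out (box 1 already has a 5).
(3,2) is out (row 3 already has a 5).
So the only cell in column 2 that can hold 5 is (4,2).
That is row 4.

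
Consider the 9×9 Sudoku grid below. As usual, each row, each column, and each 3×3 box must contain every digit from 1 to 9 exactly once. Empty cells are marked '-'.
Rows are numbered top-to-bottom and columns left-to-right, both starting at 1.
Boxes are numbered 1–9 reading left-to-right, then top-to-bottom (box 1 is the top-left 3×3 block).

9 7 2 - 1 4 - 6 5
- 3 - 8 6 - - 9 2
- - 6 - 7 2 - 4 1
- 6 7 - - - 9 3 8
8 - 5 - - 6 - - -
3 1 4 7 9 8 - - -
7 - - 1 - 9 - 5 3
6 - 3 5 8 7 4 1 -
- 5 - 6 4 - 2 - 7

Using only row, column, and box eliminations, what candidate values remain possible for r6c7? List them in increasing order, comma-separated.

5,6

Row 6 already contains {1, 3, 4, 7, 8, 9}.
Column 7 already contains {2, 4, 9}.
Its 3×3 block (box 6) already contains {3, 8, 9}.
Removing those from 1–9 leaves {5, 6} as the candidates for r6c7.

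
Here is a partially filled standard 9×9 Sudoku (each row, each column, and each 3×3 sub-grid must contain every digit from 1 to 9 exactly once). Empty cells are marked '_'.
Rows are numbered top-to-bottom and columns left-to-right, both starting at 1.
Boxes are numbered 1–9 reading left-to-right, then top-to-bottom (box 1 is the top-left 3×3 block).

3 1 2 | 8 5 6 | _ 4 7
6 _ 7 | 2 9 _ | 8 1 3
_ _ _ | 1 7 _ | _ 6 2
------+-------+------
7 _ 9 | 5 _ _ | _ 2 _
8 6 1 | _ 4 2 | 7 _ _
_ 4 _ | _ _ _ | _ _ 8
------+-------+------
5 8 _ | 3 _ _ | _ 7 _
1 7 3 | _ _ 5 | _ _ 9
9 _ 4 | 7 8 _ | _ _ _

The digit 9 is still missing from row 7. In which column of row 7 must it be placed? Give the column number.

Consider where 9 can go in row 7.
r7c3 is out (column 3 already has a 9).
r7c5 is out (column 5 already has a 9).
r7c7 is out (box 9 already has a 9).
r7c9 is out (column 9 already has a 9).
So the only cell in row 7 that can hold 9 is r7c6.
That is column 6.

6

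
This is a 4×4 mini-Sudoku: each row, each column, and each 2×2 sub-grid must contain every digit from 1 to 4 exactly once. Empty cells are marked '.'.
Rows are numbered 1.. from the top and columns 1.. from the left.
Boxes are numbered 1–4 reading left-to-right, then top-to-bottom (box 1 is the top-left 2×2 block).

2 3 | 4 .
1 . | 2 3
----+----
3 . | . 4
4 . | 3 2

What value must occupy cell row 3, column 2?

Cell row 3, column 2 itself could take any of {1, 2} by direct elimination.
Consider where 2 can go in box 3.
row 4, column 2 is out (row 4 already has a 2).
So the only cell in box 3 that can hold 2 is row 3, column 2.
Therefore row 3, column 2 = 2.

2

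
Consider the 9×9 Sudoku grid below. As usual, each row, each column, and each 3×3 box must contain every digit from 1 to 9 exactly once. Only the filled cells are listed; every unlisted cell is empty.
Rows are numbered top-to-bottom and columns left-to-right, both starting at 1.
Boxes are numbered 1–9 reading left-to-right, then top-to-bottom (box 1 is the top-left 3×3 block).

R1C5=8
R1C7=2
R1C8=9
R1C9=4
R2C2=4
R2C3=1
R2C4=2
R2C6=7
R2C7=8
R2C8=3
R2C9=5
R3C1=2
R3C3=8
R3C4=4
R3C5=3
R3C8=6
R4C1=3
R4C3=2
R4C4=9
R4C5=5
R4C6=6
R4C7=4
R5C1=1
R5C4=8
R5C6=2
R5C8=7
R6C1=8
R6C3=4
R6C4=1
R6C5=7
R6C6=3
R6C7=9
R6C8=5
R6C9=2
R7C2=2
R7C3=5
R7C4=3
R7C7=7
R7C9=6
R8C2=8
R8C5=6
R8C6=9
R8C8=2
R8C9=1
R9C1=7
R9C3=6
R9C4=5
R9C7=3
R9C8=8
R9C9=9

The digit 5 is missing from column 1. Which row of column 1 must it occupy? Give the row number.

Consider where 5 can go in column 1.
R2C1 is out (row 2 already has a 5).
R7C1 is out (row 7 already has a 5).
R8C1 is out (box 7 already has a 5).
So the only cell in column 1 that can hold 5 is R1C1.
That is row 1.

1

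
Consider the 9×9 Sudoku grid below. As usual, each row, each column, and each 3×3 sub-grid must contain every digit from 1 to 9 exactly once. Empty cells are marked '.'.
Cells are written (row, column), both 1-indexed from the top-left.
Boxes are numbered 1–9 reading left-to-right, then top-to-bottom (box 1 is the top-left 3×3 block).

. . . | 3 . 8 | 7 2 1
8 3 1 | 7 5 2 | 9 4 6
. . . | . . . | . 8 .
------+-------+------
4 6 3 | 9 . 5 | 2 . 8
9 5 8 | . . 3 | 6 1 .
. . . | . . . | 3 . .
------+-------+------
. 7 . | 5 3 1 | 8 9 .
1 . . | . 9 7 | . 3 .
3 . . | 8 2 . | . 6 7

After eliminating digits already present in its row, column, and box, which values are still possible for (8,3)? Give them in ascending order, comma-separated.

2,4,5,6

Row 8 already contains {1, 3, 7, 9}.
Column 3 already contains {1, 3, 8}.
Its 3×3 block (box 7) already contains {1, 3, 7}.
Removing those from 1–9 leaves {2, 4, 5, 6} as the candidates for (8,3).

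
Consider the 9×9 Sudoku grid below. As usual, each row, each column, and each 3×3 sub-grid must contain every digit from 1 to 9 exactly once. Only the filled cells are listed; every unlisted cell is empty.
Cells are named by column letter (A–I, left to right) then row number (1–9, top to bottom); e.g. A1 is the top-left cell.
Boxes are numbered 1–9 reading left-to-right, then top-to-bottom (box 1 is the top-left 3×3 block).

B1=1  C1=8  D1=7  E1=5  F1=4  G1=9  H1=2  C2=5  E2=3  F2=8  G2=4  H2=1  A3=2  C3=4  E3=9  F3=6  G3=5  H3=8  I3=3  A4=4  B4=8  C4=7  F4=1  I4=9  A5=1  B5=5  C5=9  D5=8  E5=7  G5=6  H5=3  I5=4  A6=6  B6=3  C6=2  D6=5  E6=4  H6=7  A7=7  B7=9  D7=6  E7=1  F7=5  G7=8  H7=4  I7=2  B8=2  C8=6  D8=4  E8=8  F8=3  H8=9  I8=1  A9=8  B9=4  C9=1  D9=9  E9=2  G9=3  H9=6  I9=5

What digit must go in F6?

9

Row 6 already contains {2, 3, 4, 5, 6, 7}.
Column F already contains {1, 3, 4, 5, 6, 8}.
Its 3×3 block (box 5) already contains {1, 4, 5, 7, 8}.
The only value from 1–9 not eliminated is 9, so F6 = 9.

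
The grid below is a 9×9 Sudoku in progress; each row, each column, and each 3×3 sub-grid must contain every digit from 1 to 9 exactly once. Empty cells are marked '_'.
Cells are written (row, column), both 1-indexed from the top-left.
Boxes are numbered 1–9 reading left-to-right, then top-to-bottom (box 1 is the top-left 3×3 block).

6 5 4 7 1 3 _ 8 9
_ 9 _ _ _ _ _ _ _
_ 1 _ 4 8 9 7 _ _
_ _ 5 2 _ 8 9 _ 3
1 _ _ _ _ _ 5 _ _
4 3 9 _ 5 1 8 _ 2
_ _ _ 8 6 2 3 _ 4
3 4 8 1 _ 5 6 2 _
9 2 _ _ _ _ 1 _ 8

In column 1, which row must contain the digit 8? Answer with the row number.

2

Consider where 8 can go in column 1.
(3,1) is out (row 3 already has a 8).
(4,1) is out (row 4 already has a 8).
(7,1) is out (row 7 already has a 8).
So the only cell in column 1 that can hold 8 is (2,1).
That is row 2.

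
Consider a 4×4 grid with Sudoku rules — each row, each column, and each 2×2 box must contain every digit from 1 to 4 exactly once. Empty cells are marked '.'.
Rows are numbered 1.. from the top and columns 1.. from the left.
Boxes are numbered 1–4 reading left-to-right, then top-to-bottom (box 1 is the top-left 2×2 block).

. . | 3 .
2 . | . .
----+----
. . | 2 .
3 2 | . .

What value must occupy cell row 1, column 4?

Cell row 1, column 4 itself could take any of {1, 2, 4} by direct elimination.
Consider where 2 can go in box 2.
row 2, column 3 is out (row 2 already has a 2).
row 2, column 4 is out (row 2 already has a 2).
So the only cell in box 2 that can hold 2 is row 1, column 4.
Therefore row 1, column 4 = 2.

2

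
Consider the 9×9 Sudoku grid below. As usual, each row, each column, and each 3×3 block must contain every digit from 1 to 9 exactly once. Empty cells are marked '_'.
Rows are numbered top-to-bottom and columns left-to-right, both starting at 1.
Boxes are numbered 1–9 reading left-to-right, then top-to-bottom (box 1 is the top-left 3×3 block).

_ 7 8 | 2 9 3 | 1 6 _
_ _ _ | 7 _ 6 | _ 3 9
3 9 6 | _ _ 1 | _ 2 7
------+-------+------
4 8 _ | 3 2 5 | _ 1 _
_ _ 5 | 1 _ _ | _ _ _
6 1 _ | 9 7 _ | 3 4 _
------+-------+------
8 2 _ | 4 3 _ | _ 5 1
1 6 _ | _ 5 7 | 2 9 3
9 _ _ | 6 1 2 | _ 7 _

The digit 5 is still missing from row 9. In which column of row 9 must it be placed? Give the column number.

2

Consider where 5 can go in row 9.
R9C3 is out (column 3 already has a 5).
R9C7 is out (box 9 already has a 5).
R9C9 is out (box 9 already has a 5).
So the only cell in row 9 that can hold 5 is R9C2.
That is column 2.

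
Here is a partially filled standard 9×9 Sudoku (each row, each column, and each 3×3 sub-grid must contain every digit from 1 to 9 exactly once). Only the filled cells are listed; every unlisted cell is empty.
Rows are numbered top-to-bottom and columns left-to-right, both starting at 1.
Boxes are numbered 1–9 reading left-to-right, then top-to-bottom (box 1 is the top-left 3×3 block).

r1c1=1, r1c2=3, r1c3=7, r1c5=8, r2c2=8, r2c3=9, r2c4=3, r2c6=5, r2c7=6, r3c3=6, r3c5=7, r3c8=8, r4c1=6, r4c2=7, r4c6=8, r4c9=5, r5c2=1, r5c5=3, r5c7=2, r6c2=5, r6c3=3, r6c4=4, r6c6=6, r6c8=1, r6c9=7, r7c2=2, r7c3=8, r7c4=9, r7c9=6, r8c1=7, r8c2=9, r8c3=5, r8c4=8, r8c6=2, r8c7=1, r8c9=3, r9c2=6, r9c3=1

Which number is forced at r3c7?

Cell r3c7 itself could take any of {3, 4, 5, 9} by direct elimination.
Consider where 3 can go in box 3.
r1c7 is out (row 1 already has a 3). r1c8 is out (row 1 already has a 3). r1c9 is out (row 1 already has a 3). r2c8 is out (row 2 already has a 3). The remaining empty cells in box 3 are similarly blocked.
So the only cell in box 3 that can hold 3 is r3c7.
Therefore r3c7 = 3.

3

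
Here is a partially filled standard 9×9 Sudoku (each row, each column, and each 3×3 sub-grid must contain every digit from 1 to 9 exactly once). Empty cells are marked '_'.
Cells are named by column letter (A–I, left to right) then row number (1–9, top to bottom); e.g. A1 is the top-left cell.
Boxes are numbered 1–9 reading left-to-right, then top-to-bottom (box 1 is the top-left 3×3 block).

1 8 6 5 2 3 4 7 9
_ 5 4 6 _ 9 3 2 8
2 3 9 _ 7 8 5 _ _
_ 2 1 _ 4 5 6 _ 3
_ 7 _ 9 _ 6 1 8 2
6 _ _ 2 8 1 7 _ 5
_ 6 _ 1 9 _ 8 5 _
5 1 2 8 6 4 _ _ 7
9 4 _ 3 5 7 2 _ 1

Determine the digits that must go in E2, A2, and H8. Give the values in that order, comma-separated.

1,7,3

For E2:
  Row 2 already contains {2, 3, 4, 5, 6, 8, 9}.
  Column E already contains {2, 4, 5, 6, 7, 8, 9}.
  Its 3×3 block (box 2) already contains {2, 3, 5, 6, 7, 8, 9}.
  The only value from 1–9 not eliminated is 1, so E2 = 1.
For A2:
  Row 2 already contains {2, 3, 4, 5, 6, 8, 9}.
  Column A already contains {1, 2, 5, 6, 9}.
  Its 3×3 block (box 1) already contains {1, 2, 3, 4, 5, 6, 8, 9}.
  The only value from 1–9 not eliminated is 7, so A2 = 7.
For H8:
  Consider where 3 can go in box 9.
  I7 is out (column I already has a 3).
  G8 is out (column G already has a 3).
  H9 is out (row 9 already has a 3).
  So the only cell in box 9 that can hold 3 is H8.
  So H8 = 3.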